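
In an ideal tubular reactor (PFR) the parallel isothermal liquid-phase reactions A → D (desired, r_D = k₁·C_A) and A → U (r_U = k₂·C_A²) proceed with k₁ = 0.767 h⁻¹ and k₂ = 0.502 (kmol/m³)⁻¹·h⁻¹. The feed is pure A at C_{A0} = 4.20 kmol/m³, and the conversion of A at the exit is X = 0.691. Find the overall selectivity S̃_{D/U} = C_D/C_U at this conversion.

C_A = C_{A0}(1−X) = 1.298 kmol/m³.
Along a PFR/batch, dC_D/dC_A = −r_D/(r_D+r_U) = −k₁/(k₁+k₂·C_A).
Integrating from C_{A0} to C_A: C_D = (0.767/0.502)·ln[(0.767+0.502·4.20)/(0.767+0.502·1.30)] = 1.528·ln(2.875/1.418) = 1.080 kmol/m³.
C_U = (C_{A0}−C_A)−C_D = 1.823 kmol/m³; S̃_{D/U} = 1.080/1.823 = 0.592.

0.592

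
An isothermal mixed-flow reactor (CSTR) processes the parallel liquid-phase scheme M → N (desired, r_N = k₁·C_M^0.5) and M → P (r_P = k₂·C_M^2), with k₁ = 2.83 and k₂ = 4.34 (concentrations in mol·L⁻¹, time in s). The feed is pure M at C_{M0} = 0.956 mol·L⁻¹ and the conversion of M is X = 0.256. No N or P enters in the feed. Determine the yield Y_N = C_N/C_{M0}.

Exit C_M = C_{M0}(1−X) = 0.956×0.744 = 0.7113 mol·L⁻¹.
A CSTR operates uniformly at the exit composition, giving r_N = 2.387 and r_P = 2.196 (each k·C_M^n at C_M = 0.7113).
Fraction of consumed M going to N: r_N/(r_N+r_P) = 0.5209.
C_N = 0.5209·C_{M0}·X = 0.5209×0.956×0.256 = 0.127 mol·L⁻¹; Y_N = C_N/C_{M0} = 0.133.

0.133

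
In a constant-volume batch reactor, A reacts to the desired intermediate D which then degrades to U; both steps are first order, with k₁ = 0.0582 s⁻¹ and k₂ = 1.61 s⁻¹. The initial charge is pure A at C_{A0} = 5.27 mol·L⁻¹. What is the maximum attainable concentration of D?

0.168 mol·L⁻¹

At the optimum, C_{D,max}/C_{A0} = (k₁/k₂)^[k₂/(k₂−k₁)].
= (0.0582/1.61)^(1.61/(1.61−0.0582)) = (0.03615)^(1.038) = 0.03192.
C_{D,max} = 0.03192×5.27 = 0.168 mol·L⁻¹.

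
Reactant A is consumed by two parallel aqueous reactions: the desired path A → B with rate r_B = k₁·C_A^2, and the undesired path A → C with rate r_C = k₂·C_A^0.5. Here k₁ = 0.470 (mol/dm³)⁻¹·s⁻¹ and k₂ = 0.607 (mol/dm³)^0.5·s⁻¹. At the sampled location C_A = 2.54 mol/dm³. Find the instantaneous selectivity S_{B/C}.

S_{B/C} = r_B/r_C = (k₁·C_A^2)/(k₂·C_A^0.5) = (k₁/k₂)·C_A^1.5.
= (0.470×2.540^2) / (0.607×2.540^0.5) = 3.032/0.9674 = 3.13.

3.13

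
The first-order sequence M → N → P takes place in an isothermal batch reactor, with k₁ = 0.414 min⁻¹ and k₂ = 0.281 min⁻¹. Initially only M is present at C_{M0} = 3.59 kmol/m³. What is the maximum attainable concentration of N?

1.58 kmol/m³

For a first-order series the maximum intermediate yield is C_{N,max}/C_{M0} = (k₁/k₂)^[k₂/(k₂−k₁)].
= (0.414/0.281)^(0.281/(0.281−0.414)) = (1.473)^(-2.113) = 0.4410.
C_{N,max} = 0.4410×3.59 = 1.58 kmol/m³.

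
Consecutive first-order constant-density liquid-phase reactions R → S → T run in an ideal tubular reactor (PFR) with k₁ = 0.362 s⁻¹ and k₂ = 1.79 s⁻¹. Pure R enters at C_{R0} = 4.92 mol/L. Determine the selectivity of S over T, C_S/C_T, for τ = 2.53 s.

For first-order series with pure R initially, C_S(τ) = k₁C_{R0}/(k₂−k₁)·(e^(−k₁τ) − e^(−k₂τ)).
e^(−k₁τ) = e^(−0.362×2.53) = e^(−0.9159) = 0.4002; e^(−k₂τ) = e^(−4.529) = 0.01079.
C_S = 0.362×4.92/(1.79−0.362) × (0.4002−0.01079) = 1.247×0.3894 = 0.4856 mol/L.
C_R = C_{R0}e^(−k₁τ) = 1.969 mol/L, so C_T = C_{R0}−C_R−C_S = 2.466 mol/L; C_S/C_T = 0.197.

0.197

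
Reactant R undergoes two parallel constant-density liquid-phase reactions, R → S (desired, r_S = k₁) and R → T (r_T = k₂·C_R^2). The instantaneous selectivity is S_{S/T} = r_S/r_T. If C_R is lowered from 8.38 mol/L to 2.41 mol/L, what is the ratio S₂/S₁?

12.1

S_{S/T} = (k₁/k₂)·C_R^-2, so S₂/S₁ = (C_{R,2}/C_{R,1})^-2.
= (2.41/8.38)^(-2) = (0.2876)^(-2) = 12.1.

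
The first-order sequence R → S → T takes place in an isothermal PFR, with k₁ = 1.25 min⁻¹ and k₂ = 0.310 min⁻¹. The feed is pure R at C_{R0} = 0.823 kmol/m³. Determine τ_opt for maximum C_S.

The intermediate peaks when r₁ = r₂, i.e. k₁e^(−k₁τ) = k₂e^(−k₂τ), giving τ_opt = ln(k₂/k₁)/(k₂−k₁).
= ln(0.310/1.25)/(0.310−1.25) = ln(0.2480)/-0.9400 = -1.394/-0.9400 = 1.48 min.

1.48 min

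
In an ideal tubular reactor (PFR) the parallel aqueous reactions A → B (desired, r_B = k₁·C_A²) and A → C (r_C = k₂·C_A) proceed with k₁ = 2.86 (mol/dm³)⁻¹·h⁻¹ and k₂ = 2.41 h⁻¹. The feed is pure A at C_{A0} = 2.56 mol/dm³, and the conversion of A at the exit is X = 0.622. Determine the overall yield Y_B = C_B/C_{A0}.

C_A = C_{A0}(1−X) = 0.9677 mol/dm³.
Along a PFR/batch, dC_C/dC_A = −r_C/(r_B+r_C) = −k₂/(k₂+k₁·C_A).
Integrating from C_{A0} to C_A: C_C = (2.41/2.86)·ln[(2.41+2.86·2.56)/(2.41+2.86·0.968)] = 0.8427·ln(9.732/5.178) = 0.5318 mol/dm³.
Then C_B = (C_{A0}−C_A) − C_C = 1.592 − 0.5318 = 1.061 mol/dm³.
Y_B = C_B/C_{A0} = 1.061/2.56 = 0.414.

0.414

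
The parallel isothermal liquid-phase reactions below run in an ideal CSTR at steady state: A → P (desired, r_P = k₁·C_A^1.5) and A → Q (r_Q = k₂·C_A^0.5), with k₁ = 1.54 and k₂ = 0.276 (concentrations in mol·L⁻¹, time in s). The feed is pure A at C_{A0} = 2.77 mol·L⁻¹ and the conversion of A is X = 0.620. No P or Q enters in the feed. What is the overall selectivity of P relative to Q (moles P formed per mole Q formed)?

Exit C_A = C_{A0}(1−X) = 2.77×0.380 = 1.053 mol·L⁻¹.
Rates in a CSTR are evaluated at the outlet concentration: r_P = 1.54×1.053^1.5 = 1.663, r_Q = 0.276×1.053^0.5 = 0.2832.
Overall selectivity = C_P/C_Q = r_Pτ/(r_Qτ) = r_P/r_Q = 5.87.

5.87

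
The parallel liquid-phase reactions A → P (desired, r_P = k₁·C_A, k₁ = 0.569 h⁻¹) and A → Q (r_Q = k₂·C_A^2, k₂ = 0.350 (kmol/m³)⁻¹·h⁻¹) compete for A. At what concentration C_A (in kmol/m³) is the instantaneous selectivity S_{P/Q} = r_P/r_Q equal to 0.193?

8.42 kmol/m³

S_{P/Q} = (k₁/k₂)·C_A⁻¹ ⇒ C_A = (S·k₂/k₁)^(-1).
= (0.193×0.350/0.569)^(-1) = (0.1187)^(-1) = 8.42 kmol/m³.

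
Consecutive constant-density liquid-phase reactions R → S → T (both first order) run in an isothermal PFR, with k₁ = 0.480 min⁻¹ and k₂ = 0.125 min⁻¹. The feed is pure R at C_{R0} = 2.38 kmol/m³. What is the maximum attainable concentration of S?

For a first-order series the maximum intermediate yield is C_{S,max}/C_{R0} = (k₁/k₂)^[k₂/(k₂−k₁)].
= (0.480/0.125)^(0.125/(0.125−0.480)) = (3.840)^(-0.3521) = 0.6227.
C_{S,max} = 0.6227×2.38 = 1.48 kmol/m³.

1.48 kmol/m³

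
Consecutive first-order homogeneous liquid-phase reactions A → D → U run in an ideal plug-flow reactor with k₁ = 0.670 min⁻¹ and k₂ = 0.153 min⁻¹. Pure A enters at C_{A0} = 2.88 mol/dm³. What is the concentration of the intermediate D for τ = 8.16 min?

For first-order series with pure A initially, C_D(τ) = k₁C_{A0}/(k₂−k₁)·(e^(−k₁τ) − e^(−k₂τ)).
e^(−k₁τ) = e^(−0.670×8.16) = e^(−5.467) = 0.004223; e^(−k₂τ) = e^(−1.248) = 0.2869.
C_D = 0.670×2.88/(0.153−0.670) × (0.004223−0.2869) = (-3.732)×(-0.2827) = 1.055 mol/dm³.

1.06 mol/dm³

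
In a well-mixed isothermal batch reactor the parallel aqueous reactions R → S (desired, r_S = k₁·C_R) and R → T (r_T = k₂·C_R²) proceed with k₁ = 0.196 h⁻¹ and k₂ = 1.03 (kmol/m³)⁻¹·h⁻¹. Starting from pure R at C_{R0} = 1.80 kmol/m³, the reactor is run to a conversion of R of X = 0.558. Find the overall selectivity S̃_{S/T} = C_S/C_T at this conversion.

0.154

C_R = C_{R0}(1−X) = 0.7956 kmol/m³.
Along a PFR/batch, dC_S/dC_R = −r_S/(r_S+r_T) = −k₁/(k₁+k₂·C_R).
Integrating from C_{R0} to C_R: C_S = (0.196/1.03)·ln[(0.196+1.03·1.80)/(0.196+1.03·0.796)] = 0.1903·ln(2.050/1.015) = 0.1337 kmol/m³.
C_T = (C_{R0}−C_R)−C_S = 0.8707 kmol/m³; S̃_{S/T} = 0.1337/0.8707 = 0.154.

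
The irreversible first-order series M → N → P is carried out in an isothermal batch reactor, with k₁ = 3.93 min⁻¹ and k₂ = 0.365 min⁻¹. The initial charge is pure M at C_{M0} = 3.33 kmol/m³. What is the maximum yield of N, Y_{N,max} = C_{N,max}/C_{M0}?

At the optimum, C_{N,max}/C_{M0} = (k₁/k₂)^[k₂/(k₂−k₁)].
= (3.93/0.365)^(0.365/(0.365−3.93)) = (10.77)^(-0.1024) = 0.7840.

0.784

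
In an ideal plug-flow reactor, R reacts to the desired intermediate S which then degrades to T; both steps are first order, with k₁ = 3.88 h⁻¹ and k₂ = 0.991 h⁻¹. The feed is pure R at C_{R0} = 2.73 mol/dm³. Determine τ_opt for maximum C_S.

0.472 h

Setting dC_S/dτ = 0 gives τ_opt = ln(k₂/k₁)/(k₂−k₁).
= ln(0.991/3.88)/(0.991−3.88) = ln(0.2554)/-2.889 = -1.365/-2.889 = 0.472 h.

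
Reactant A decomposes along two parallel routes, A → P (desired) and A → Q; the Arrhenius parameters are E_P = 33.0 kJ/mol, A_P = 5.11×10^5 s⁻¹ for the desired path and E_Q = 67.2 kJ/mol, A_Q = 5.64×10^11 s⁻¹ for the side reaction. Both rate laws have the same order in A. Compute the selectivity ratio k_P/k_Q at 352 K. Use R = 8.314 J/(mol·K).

0.108

k_P/k_Q = (A_P/A_Q)·exp[−(E_P−E_Q)/(RT)] = (A_P/A_Q)·exp[(E_Q−E_P)/(RT)].
(E_Q−E_P)/(RT) = (67.2−33.0)×10³/(8.314×352) = 34200/2927 = 11.69.
k_P/k_Q = (5.11×10^5/5.64×10^11)·exp(11.69) = 9.060×10^-7 × 1.189×10^5 = 0.108.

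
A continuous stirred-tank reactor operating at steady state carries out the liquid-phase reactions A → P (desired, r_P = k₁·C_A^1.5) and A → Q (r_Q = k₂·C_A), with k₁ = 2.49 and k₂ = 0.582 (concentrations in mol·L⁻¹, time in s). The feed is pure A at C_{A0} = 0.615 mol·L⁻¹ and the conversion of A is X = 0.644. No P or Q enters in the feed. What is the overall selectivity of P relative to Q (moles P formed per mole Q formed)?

Exit C_A = C_{A0}(1−X) = 0.615×0.356 = 0.2189 mol·L⁻¹.
Rates in a CSTR are evaluated at the outlet concentration: r_P = 2.49×0.2189^1.5 = 0.2551, r_Q = 0.582×0.2189 = 0.1274.
Overall selectivity = C_P/C_Q = r_Pτ/(r_Qτ) = r_P/r_Q = 2.00.

2.00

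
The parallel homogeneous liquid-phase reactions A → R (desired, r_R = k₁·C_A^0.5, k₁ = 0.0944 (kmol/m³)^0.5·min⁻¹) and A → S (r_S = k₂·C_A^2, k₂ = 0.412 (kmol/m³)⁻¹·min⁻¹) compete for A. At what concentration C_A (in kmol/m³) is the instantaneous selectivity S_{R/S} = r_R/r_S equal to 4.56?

S_{R/S} = (k₁/k₂)·C_A^-1.5 ⇒ C_A = (S·k₂/k₁)^(1/(-1.5)).
= (4.56×0.412/0.0944)^(-0.6667) = (19.90)^(-0.6667) = 0.136 kmol/m³.

0.136 kmol/m³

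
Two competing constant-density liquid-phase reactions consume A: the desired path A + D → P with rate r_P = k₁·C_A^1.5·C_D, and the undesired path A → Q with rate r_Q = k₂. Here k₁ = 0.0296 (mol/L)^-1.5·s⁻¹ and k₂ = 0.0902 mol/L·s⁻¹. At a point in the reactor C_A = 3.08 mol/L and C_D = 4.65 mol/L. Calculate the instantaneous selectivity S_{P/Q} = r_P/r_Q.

8.25

S_{P/Q} = r_P/r_Q = (k₁·C_A^1.5·C_D)/(k₂) = (k₁/k₂)·C_A^1.5·C_D.
= (0.0296×3.080^1.5×4.650) / (0.0902) = 0.7440/0.09020 = 8.25.
Since the desired path is higher order in A, keeping C_A high (PFR or concentrated feed) favours P.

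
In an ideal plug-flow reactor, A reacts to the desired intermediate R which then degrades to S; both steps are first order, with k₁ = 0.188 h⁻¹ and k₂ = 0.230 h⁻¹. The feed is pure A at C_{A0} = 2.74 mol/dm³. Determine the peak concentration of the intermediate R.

0.908 mol/dm³

Evaluating C_R at τ_opt = ln(k₂/k₁)/(k₂−k₁) gives C_{R,max}/C_{A0} = (k₁/k₂)^[k₂/(k₂−k₁)].
= (0.188/0.230)^(0.230/(0.230−0.188)) = (0.8174)^(5.476) = 0.3315.
C_{R,max} = 0.3315×2.74 = 0.908 mol/dm³.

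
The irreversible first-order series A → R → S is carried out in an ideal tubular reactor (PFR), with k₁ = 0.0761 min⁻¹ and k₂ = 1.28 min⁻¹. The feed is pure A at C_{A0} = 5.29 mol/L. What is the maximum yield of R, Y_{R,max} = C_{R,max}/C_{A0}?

0.0497

At the optimum, C_{R,max}/C_{A0} = (k₁/k₂)^[k₂/(k₂−k₁)].
= (0.0761/1.28)^(1.28/(1.28−0.0761)) = (0.05945)^(1.063) = 0.04974.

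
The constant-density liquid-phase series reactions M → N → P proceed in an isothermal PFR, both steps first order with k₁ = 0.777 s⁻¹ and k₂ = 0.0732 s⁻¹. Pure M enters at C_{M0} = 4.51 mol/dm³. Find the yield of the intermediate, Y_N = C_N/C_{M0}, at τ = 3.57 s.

The intermediate concentration in a first-order A→B→C sequence is C_N = k₁C_{M0}(e^(−k₁τ) − e^(−k₂τ))/(k₂−k₁).
e^(−k₁τ) = e^(−0.777×3.57) = e^(−2.774) = 0.06242; e^(−k₂τ) = e^(−0.2613) = 0.7700.
C_N = 0.777×4.51/(0.0732−0.777) × (0.06242−0.7700) = (-4.979)×(-0.7076) = 3.523 mol/dm³.
Y_N = C_N/C_{M0} = 3.523/4.51 = 0.781.

0.781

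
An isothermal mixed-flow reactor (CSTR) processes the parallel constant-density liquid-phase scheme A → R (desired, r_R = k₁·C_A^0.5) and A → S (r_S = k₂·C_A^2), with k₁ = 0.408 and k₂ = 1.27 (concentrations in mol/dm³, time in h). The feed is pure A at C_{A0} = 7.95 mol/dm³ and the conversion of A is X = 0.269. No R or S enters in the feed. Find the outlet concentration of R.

0.0479 mol/dm³

Exit C_A = C_{A0}(1−X) = 7.95×0.731 = 5.811 mol/dm³.
In a CSTR the entire volume is at exit conditions, so r_R = 0.408×5.811^0.5 = 0.9836 and r_S = 1.27×5.811^2 = 42.89.
Fraction of consumed A going to R: r_R/(r_R+r_S) = 0.02242.
C_R = 0.02242·C_{A0}·X = 0.02242×7.95×0.269 = 0.0479 mol/dm³.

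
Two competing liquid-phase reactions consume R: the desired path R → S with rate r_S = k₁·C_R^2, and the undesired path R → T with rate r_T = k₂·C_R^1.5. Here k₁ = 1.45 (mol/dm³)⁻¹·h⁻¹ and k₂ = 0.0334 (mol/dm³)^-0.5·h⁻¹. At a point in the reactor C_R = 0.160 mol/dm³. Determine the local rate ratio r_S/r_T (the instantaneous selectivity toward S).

S_{S/T} = r_S/r_T = (k₁·C_R^2)/(k₂·C_R^1.5) = (k₁/k₂)·C_R^0.5.
= (1.45×0.1600^2) / (0.0334×0.1600^1.5) = 0.03712/0.002138 = 17.4.
Since the desired path is higher order in R, keeping C_R high (PFR or concentrated feed) favours S.

17.4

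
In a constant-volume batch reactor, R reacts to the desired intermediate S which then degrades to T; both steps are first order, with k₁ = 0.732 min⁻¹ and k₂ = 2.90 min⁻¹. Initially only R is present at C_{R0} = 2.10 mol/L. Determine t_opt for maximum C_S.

Setting dC_S/dt = 0 gives t_opt = ln(k₂/k₁)/(k₂−k₁).
= ln(2.90/0.732)/(2.90−0.732) = ln(3.962)/2.168 = 1.377/2.168 = 0.635 min.

0.635 min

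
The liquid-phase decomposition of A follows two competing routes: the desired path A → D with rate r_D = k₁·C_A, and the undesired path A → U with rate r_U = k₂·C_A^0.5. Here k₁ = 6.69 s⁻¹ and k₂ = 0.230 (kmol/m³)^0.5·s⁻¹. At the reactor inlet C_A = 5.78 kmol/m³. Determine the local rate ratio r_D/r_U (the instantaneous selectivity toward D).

S_{D/U} = r_D/r_U = (k₁·C_A)/(k₂·C_A^0.5) = (k₁/k₂)·C_A^0.5.
= (6.69×5.780) / (0.230×5.780^0.5) = 38.67/0.5530 = 69.9.
Since the desired path is higher order in A, keeping C_A high (PFR or concentrated feed) favours D.

69.9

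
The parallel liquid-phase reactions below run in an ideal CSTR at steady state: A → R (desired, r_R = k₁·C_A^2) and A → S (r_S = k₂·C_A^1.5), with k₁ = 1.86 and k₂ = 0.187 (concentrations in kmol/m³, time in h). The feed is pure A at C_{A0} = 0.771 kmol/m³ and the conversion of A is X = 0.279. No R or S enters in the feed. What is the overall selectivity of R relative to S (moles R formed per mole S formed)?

7.42

Exit C_A = C_{A0}(1−X) = 0.771×0.721 = 0.5559 kmol/m³.
In a CSTR the entire volume is at exit conditions, so r_R = 1.86×0.5559^2 = 0.5748 and r_S = 0.187×0.5559^1.5 = 0.07750.
Overall selectivity = C_R/C_S = r_Rτ/(r_Sτ) = r_R/r_S = 7.42.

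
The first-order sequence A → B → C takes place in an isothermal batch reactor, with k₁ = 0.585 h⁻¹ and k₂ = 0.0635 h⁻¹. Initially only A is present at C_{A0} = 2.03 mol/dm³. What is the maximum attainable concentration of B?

1.55 mol/dm³

For a first-order series the maximum intermediate yield is C_{B,max}/C_{A0} = (k₁/k₂)^[k₂/(k₂−k₁)].
= (0.585/0.0635)^(0.0635/(0.0635−0.585)) = (9.213)^(-0.1218) = 0.7631.
C_{B,max} = 0.7631×2.03 = 1.55 mol/dm³.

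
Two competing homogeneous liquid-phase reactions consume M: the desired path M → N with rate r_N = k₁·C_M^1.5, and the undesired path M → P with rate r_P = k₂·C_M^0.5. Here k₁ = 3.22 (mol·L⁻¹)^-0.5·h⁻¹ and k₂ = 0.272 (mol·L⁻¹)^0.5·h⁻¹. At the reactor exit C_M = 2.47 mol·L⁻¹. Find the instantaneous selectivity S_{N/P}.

S_{N/P} = r_N/r_P = (k₁·C_M^1.5)/(k₂·C_M^0.5) = (k₁/k₂)·C_M.
= (3.22×2.470^1.5) / (0.272×2.470^0.5) = 12.50/0.4275 = 29.2.

29.2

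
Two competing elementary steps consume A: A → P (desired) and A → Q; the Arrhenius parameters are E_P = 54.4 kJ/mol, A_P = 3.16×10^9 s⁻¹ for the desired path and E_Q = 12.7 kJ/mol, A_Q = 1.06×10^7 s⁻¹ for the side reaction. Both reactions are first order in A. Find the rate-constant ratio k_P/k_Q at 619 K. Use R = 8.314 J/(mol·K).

0.0902

k_P/k_Q = (A_P/A_Q)·exp[−(E_P−E_Q)/(RT)] = (A_P/A_Q)·exp[(E_Q−E_P)/(RT)].
(E_Q−E_P)/(RT) = (12.7−54.4)×10³/(8.314×619) = -41700/5146 = -8.103.
k_P/k_Q = (3.16×10^9/1.06×10^7)·exp(-8.103) = 298.1 × 3.027×10^-4 = 0.0902.
Since E_P > E_Q, raising the temperature improves selectivity toward P.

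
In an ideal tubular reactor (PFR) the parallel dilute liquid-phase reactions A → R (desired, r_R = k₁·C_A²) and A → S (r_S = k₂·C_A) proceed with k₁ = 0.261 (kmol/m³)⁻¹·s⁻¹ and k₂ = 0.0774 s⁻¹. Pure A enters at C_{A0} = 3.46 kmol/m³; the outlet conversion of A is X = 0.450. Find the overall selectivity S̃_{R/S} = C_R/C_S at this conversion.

8.81

C_A = C_{A0}(1−X) = 1.903 kmol/m³.
Along a PFR/batch, dC_S/dC_A = −r_S/(r_R+r_S) = −k₂/(k₂+k₁·C_A).
Integrating from C_{A0} to C_A: C_S = (0.0774/0.261)·ln[(0.0774+0.261·3.46)/(0.0774+0.261·1.90)] = 0.2966·ln(0.9805/0.5741) = 0.1587 kmol/m³.
Then C_R = (C_{A0}−C_A) − C_S = 1.557 − 0.1587 = 1.398 kmol/m³.
S̃_{R/S} = C_R/C_S = 1.398/0.1587 = 8.81.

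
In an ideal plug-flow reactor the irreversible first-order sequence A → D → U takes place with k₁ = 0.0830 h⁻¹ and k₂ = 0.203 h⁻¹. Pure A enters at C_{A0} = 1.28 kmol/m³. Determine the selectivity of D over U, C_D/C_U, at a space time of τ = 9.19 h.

Solving the coupled first-order balances gives C_D(τ) = [k₁/(k₂−k₁)]·C_{A0}·(e^(−k₁τ) − e^(−k₂τ)).
e^(−k₁τ) = e^(−0.0830×9.19) = e^(−0.7628) = 0.4664; e^(−k₂τ) = e^(−1.866) = 0.1548.
C_D = 0.0830×1.28/(0.203−0.0830) × (0.4664−0.1548) = 0.8853×0.3116 = 0.2758 kmol/m³.
C_A = C_{A0}e^(−k₁τ) = 0.5970 kmol/m³, so C_U = C_{A0}−C_A−C_D = 0.4072 kmol/m³; C_D/C_U = 0.677.

0.677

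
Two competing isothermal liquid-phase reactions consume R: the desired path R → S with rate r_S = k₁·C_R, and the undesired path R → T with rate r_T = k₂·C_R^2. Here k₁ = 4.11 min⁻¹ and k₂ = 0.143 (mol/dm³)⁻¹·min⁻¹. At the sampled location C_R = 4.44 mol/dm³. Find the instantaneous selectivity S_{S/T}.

S_{S/T} = r_S/r_T = (k₁·C_R)/(k₂·C_R^2) = (k₁/k₂)·C_R⁻¹.
= (4.11×4.440) / (0.143×4.440^2) = 18.25/2.819 = 6.47.

6.47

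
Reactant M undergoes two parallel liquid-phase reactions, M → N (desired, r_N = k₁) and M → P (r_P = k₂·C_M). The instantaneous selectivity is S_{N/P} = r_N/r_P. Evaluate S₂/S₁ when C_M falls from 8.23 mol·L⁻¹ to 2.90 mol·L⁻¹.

S_{N/P} = (k₁/k₂)·C_M⁻¹, so S₂/S₁ = (C_{M,2}/C_{M,1})⁻¹.
= 8.23/2.90 = 2.84.

2.84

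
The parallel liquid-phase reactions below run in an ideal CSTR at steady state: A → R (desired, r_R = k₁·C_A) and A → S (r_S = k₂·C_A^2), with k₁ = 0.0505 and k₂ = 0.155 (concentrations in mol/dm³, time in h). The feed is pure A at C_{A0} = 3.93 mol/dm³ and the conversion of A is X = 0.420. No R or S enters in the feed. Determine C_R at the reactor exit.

0.206 mol/dm³

Exit C_A = C_{A0}(1−X) = 3.93×0.580 = 2.279 mol/dm³.
A CSTR operates uniformly at the exit composition, giving r_R = 0.1151 and r_S = 0.8053 (each k·C_A^n at C_A = 2.279).
Fraction of consumed A going to R: r_R/(r_R+r_S) = 0.1251.
C_R = 0.1251·C_{A0}·X = 0.1251×3.93×0.420 = 0.206 mol/dm³.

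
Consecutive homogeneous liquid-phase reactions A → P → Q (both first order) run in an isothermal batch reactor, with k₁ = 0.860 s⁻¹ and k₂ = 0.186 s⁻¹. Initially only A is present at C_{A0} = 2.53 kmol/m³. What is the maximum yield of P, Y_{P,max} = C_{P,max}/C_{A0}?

Evaluating C_P at t_opt = ln(k₂/k₁)/(k₂−k₁) gives C_{P,max}/C_{A0} = (k₁/k₂)^[k₂/(k₂−k₁)].
= (0.860/0.186)^(0.186/(0.186−0.860)) = (4.624)^(-0.2760) = 0.6554.

0.655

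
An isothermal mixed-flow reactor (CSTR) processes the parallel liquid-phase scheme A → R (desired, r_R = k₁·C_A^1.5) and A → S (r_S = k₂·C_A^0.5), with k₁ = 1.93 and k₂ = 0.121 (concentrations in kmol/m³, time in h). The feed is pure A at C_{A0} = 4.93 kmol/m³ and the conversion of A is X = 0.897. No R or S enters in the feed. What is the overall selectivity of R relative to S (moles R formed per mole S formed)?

Exit C_A = C_{A0}(1−X) = 4.93×0.103 = 0.5078 kmol/m³.
A CSTR operates uniformly at the exit composition, giving r_R = 0.6984 and r_S = 0.08622 (each k·C_A^n at C_A = 0.5078).
Overall selectivity = C_R/C_S = r_Rτ/(r_Sτ) = r_R/r_S = 8.10.

8.10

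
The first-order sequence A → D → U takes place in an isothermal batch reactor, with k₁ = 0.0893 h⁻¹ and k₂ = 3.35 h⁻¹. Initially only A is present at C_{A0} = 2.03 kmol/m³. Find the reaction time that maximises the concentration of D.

For first-order series the maximum of C_D occurs at t_opt = ln(k₂/k₁)/(k₂−k₁).
= ln(3.35/0.0893)/(3.35−0.0893) = ln(37.51)/3.261 = 3.625/3.261 = 1.11 h.

1.11 h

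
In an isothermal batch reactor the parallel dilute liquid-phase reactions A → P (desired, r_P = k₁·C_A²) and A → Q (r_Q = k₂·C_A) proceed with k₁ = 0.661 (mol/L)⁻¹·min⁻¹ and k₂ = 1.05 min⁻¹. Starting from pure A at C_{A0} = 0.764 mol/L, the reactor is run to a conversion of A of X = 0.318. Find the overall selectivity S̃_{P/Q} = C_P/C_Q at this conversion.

0.403

C_A = C_{A0}(1−X) = 0.5210 mol/L.
Along a PFR/batch, dC_Q/dC_A = −r_Q/(r_P+r_Q) = −k₂/(k₂+k₁·C_A).
Integrating from C_{A0} to C_A: C_Q = (1.05/0.661)·ln[(1.05+0.661·0.764)/(1.05+0.661·0.521)] = 1.589·ln(1.555/1.394) = 0.1732 mol/L.
Then C_P = (C_{A0}−C_A) − C_Q = 0.2430 − 0.1732 = 0.06980 mol/L.
S̃_{P/Q} = C_P/C_Q = 0.06980/0.1732 = 0.403.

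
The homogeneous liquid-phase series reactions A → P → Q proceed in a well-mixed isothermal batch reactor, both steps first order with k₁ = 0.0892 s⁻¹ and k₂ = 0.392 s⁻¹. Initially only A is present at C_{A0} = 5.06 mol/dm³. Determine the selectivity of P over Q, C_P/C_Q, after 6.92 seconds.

For first-order series with pure A initially, C_P(t) = k₁C_{A0}/(k₂−k₁)·(e^(−k₁t) − e^(−k₂t)).
e^(−k₁t) = e^(−0.0892×6.92) = e^(−0.6173) = 0.5394; e^(−k₂t) = e^(−2.713) = 0.06636.
C_P = 0.0892×5.06/(0.392−0.0892) × (0.5394−0.06636) = 1.491×0.4731 = 0.7051 mol/dm³.
C_A = C_{A0}e^(−k₁t) = 2.729 mol/dm³, so C_Q = C_{A0}−C_A−C_P = 1.625 mol/dm³; C_P/C_Q = 0.434.

0.434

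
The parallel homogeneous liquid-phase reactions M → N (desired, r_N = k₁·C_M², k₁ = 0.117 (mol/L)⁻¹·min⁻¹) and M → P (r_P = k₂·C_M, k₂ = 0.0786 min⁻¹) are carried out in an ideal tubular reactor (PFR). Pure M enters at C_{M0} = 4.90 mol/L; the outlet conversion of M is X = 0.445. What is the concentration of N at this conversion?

C_M = C_{M0}(1−X) = 2.720 mol/L.
Along a PFR/batch, dC_P/dC_M = −r_P/(r_N+r_P) = −k₂/(k₂+k₁·C_M).
Integrating from C_{M0} to C_M: C_P = (0.0786/0.117)·ln[(0.0786+0.117·4.90)/(0.0786+0.117·2.72)] = 0.6718·ln(0.6519/0.3968) = 0.3335 mol/L.
Then C_N = (C_{M0}−C_M) − C_P = 2.181 − 0.3335 = 1.847 mol/L.

1.85 mol/L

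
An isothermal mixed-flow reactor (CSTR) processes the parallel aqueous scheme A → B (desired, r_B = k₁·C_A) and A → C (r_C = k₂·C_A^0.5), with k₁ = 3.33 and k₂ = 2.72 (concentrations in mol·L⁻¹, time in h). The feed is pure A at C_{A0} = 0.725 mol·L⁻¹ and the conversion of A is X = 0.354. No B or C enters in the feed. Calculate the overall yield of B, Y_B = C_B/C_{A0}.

Exit C_A = C_{A0}(1−X) = 0.725×0.646 = 0.4683 mol·L⁻¹.
A CSTR operates uniformly at the exit composition, giving r_B = 1.560 and r_C = 1.861 (each k·C_A^n at C_A = 0.4683).
Fraction of consumed A going to B: r_B/(r_B+r_C) = 0.4559.
C_B = 0.4559·C_{A0}·X = 0.4559×0.725×0.354 = 0.117 mol·L⁻¹; Y_B = C_B/C_{A0} = 0.161.

0.161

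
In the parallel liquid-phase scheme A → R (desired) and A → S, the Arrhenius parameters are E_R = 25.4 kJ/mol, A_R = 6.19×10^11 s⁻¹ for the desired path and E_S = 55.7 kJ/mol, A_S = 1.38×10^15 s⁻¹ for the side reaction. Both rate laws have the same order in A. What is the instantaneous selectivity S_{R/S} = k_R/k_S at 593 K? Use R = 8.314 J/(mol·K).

0.209

With equal orders, S_{R/S} = k_R/k_S = (A_R/A_S)·exp[(E_S−E_R)/(RT)].
(E_S−E_R)/(RT) = (55.7−25.4)×10³/(8.314×593) = 30300/4930 = 6.146.
k_R/k_S = (6.19×10^11/1.38×10^15)·exp(6.146) = 4.486×10^-4 × 466.7 = 0.209.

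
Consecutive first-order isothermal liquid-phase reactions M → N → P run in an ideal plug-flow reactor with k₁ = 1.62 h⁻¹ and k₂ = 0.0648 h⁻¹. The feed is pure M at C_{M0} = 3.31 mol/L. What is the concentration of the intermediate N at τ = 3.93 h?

2.67 mol/L

For first-order series with pure M initially, C_N(τ) = k₁C_{M0}/(k₂−k₁)·(e^(−k₁τ) − e^(−k₂τ)).
e^(−k₁τ) = e^(−1.62×3.93) = e^(−6.367) = 0.001718; e^(−k₂τ) = e^(−0.2547) = 0.7752.
C_N = 1.62×3.31/(0.0648−1.62) × (0.001718−0.7752) = (-3.448)×(-0.7735) = 2.667 mol/L.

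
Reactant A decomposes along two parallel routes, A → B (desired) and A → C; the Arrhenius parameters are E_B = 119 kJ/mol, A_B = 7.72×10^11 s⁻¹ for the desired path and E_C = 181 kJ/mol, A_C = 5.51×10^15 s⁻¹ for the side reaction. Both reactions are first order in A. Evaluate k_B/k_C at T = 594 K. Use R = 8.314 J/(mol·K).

With equal orders, S_{B/C} = k_B/k_C = (A_B/A_C)·exp[(E_C−E_B)/(RT)].
(E_C−E_B)/(RT) = (181−119)×10³/(8.314×594) = 62000/4939 = 12.55.
k_B/k_C = (7.72×10^11/5.51×10^15)·exp(12.55) = 1.401×10^-4 × 2.833×10^5 = 39.7.

39.7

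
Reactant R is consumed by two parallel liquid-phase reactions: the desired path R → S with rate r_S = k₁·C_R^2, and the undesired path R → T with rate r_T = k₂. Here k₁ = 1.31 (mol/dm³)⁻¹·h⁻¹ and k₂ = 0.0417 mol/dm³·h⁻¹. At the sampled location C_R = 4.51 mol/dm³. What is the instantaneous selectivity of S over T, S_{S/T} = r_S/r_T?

S_{S/T} = r_S/r_T = (k₁·C_R^2)/(k₂) = (k₁/k₂)·C_R^2.
= (1.31×4.510^2) / (0.0417) = 26.65/0.04170 = 639.

639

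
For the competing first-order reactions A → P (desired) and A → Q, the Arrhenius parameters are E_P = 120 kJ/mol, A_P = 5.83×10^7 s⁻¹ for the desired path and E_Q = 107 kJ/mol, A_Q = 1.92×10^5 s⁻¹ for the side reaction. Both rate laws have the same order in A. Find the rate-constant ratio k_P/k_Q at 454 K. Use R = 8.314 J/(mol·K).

9.70

k_P/k_Q = (A_P/A_Q)·exp[−(E_P−E_Q)/(RT)] = (A_P/A_Q)·exp[(E_Q−E_P)/(RT)].
(E_Q−E_P)/(RT) = (107−120)×10³/(8.314×454) = -13000/3775 = -3.444.
k_P/k_Q = (5.83×10^7/1.92×10^5)·exp(-3.444) = 303.6 × 0.03193 = 9.70.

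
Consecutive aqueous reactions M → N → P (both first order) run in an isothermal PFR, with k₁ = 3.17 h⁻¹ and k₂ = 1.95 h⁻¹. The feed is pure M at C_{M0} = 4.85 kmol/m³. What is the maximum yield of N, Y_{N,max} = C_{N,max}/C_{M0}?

For a first-order series the maximum intermediate yield is C_{N,max}/C_{M0} = (k₁/k₂)^[k₂/(k₂−k₁)].
= (3.17/1.95)^(1.95/(1.95−3.17)) = (1.626)^(-1.598) = 0.4599.

0.460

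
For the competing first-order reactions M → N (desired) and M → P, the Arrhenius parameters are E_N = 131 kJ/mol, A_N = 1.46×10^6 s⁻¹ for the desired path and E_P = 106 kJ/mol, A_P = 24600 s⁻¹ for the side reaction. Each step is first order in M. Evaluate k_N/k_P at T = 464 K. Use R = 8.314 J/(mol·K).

k_N/k_P = (A_N/A_P)·exp[−(E_N−E_P)/(RT)] = (A_N/A_P)·exp[(E_P−E_N)/(RT)].
(E_P−E_N)/(RT) = (106−131)×10³/(8.314×464) = -25000/3858 = -6.481.
k_N/k_P = (1.46×10^6/24600)·exp(-6.481) = 59.35 × 0.001533 = 0.0910.

0.0910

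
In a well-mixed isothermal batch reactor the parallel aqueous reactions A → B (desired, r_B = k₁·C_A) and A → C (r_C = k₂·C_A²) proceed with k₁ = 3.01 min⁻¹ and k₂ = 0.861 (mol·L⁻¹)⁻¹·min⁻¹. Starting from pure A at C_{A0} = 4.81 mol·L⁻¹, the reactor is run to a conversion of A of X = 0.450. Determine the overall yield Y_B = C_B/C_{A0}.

C_A = C_{A0}(1−X) = 2.646 mol·L⁻¹.
Along a PFR/batch, dC_B/dC_A = −r_B/(r_B+r_C) = −k₁/(k₁+k₂·C_A).
Integrating from C_{A0} to C_A: C_B = (3.01/0.861)·ln[(3.01+0.861·4.81)/(3.01+0.861·2.65)] = 3.496·ln(7.151/5.288) = 1.055 mol·L⁻¹.
Y_B = C_B/C_{A0} = 1.055/4.81 = 0.219.

0.219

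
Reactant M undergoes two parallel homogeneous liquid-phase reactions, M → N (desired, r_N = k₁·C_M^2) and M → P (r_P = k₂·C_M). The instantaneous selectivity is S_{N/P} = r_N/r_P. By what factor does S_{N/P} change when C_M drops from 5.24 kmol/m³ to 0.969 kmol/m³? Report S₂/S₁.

S_{N/P} = (k₁/k₂)·C_M, so S₂/S₁ = (C_{M,2}/C_{M,1}).
= 0.969/5.24 = 0.185.
Selectivity toward N falls as C_M falls — high-concentration operation is favoured.

0.185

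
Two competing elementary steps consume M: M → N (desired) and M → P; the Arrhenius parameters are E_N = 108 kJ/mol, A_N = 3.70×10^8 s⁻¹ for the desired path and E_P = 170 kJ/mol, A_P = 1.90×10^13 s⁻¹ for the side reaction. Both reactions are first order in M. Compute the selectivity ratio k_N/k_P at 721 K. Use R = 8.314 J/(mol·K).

Since both paths have the same order in M, the concentration cancels and S_{N/P} = k_N/k_P = (A_N/A_P)·exp[(E_P−E_N)/(RT)].
(E_P−E_N)/(RT) = (170−108)×10³/(8.314×721) = 62000/5994 = 10.34.
k_N/k_P = (3.70×10^8/1.90×10^13)·exp(10.34) = 1.947×10^-5 × 31039 = 0.604.

0.604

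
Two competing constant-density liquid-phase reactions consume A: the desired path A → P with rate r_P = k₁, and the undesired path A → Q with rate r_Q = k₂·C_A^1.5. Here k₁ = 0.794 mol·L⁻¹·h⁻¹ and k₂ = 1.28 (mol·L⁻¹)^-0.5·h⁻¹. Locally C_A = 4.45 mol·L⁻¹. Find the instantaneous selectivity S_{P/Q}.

0.0661

S_{P/Q} = r_P/r_Q = (k₁)/(k₂·C_A^1.5) = (k₁/k₂)·C_A^-1.5.
= (0.794) / (1.28×4.450^1.5) = 0.7940/12.02 = 0.0661.
The undesired path is higher order in A, so low C_A (CSTR or dilute feed) favours P.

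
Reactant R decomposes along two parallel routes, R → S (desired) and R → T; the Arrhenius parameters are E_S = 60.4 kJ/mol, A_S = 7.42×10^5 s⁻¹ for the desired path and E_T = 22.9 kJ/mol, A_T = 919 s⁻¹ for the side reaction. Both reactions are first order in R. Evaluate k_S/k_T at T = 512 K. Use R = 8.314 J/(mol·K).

With equal orders, S_{S/T} = k_S/k_T = (A_S/A_T)·exp[(E_T−E_S)/(RT)].
(E_T−E_S)/(RT) = (22.9−60.4)×10³/(8.314×512) = -37500/4257 = -8.810.
k_S/k_T = (7.42×10^5/919)·exp(-8.810) = 807.4 × 1.493×10^-4 = 0.121.

0.121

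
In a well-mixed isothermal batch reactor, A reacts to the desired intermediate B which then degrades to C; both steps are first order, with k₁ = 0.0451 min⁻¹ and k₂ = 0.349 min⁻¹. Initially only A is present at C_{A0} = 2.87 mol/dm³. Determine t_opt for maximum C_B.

For first-order series the maximum of C_B occurs at t_opt = ln(k₂/k₁)/(k₂−k₁).
= ln(0.349/0.0451)/(0.349−0.0451) = ln(7.738)/0.3039 = 2.046/0.3039 = 6.73 min.

6.73 min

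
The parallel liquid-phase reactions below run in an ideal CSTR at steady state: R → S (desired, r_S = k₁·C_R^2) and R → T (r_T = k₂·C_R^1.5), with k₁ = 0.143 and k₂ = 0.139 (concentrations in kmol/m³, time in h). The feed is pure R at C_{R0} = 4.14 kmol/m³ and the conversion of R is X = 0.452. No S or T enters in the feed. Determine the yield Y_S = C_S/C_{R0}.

Exit C_R = C_{R0}(1−X) = 4.14×0.548 = 2.269 kmol/m³.
A CSTR operates uniformly at the exit composition, giving r_S = 0.7360 and r_T = 0.4750 (each k·C_R^n at C_R = 2.269).
Fraction of consumed R going to S: r_S/(r_S+r_T) = 0.6078.
C_S = 0.6078·C_{R0}·X = 0.6078×4.14×0.452 = 1.14 kmol/m³; Y_S = C_S/C_{R0} = 0.275.

0.275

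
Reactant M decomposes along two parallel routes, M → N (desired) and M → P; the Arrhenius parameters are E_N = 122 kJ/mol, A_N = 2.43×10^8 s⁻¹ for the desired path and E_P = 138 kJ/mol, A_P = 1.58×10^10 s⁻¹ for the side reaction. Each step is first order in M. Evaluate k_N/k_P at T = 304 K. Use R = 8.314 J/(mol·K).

k_N/k_P = (A_N/A_P)·exp[−(E_N−E_P)/(RT)] = (A_N/A_P)·exp[(E_P−E_N)/(RT)].
(E_P−E_N)/(RT) = (138−122)×10³/(8.314×304) = 16000/2527 = 6.330.
k_N/k_P = (2.43×10^8/1.58×10^10)·exp(6.330) = 0.01538 × 561.4 = 8.63.
Since E_N < E_P, lowering the temperature improves selectivity toward N.

8.63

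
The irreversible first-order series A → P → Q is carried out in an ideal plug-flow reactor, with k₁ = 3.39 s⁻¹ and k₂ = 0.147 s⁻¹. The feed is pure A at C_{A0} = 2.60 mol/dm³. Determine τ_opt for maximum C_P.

The intermediate peaks when r₁ = r₂, i.e. k₁e^(−k₁τ) = k₂e^(−k₂τ), giving τ_opt = ln(k₂/k₁)/(k₂−k₁).
= ln(0.147/3.39)/(0.147−3.39) = ln(0.04336)/-3.243 = -3.138/-3.243 = 0.968 s.

0.968 s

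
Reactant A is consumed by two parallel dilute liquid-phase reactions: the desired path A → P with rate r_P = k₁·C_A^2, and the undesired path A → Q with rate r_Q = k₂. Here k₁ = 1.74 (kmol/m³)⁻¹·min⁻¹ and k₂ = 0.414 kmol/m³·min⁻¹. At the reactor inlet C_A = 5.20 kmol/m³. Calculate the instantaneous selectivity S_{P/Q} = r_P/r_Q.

114

S_{P/Q} = r_P/r_Q = (k₁·C_A^2)/(k₂) = (k₁/k₂)·C_A^2.
= (1.74×5.200^2) / (0.414) = 47.05/0.4140 = 114.
Since the desired path is higher order in A, keeping C_A high (PFR or concentrated feed) favours P.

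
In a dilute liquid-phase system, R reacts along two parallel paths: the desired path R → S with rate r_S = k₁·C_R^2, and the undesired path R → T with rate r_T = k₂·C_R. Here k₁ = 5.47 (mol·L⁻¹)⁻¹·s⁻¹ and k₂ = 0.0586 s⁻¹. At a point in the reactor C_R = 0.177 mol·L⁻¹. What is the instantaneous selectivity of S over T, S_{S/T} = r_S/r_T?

S_{S/T} = r_S/r_T = (k₁·C_R^2)/(k₂·C_R) = (k₁/k₂)·C_R.
= (5.47×0.1770^2) / (0.0586×0.1770) = 0.1714/0.01037 = 16.5.

16.5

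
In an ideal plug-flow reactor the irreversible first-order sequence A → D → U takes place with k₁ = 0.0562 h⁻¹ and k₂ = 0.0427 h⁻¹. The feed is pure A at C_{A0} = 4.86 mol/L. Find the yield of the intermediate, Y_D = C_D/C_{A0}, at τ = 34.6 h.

0.355

Solving the coupled first-order balances gives C_D(τ) = [k₁/(k₂−k₁)]·C_{A0}·(e^(−k₁τ) − e^(−k₂τ)).
e^(−k₁τ) = e^(−0.0562×34.6) = e^(−1.945) = 0.1431; e^(−k₂τ) = e^(−1.477) = 0.2282.
C_D = 0.0562×4.86/(0.0427−0.0562) × (0.1431−0.2282) = (-20.23)×(-0.08517) = 1.723 mol/L.
Y_D = C_D/C_{A0} = 1.723/4.86 = 0.355.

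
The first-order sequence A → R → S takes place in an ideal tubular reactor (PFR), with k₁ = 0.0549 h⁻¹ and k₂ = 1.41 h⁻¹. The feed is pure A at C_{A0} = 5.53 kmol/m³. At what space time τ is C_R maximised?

2.40 h

For first-order series the maximum of C_R occurs at τ_opt = ln(k₂/k₁)/(k₂−k₁).
= ln(1.41/0.0549)/(1.41−0.0549) = ln(25.68)/1.355 = 3.246/1.355 = 2.40 h.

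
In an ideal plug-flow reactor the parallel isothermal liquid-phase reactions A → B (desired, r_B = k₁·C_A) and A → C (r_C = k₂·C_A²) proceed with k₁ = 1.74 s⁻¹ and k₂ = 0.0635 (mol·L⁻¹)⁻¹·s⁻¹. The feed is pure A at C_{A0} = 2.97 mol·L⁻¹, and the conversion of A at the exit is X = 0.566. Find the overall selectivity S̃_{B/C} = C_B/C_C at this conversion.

C_A = C_{A0}(1−X) = 1.289 mol·L⁻¹.
Along a PFR/batch, dC_B/dC_A = −r_B/(r_B+r_C) = −k₁/(k₁+k₂·C_A).
Integrating from C_{A0} to C_A: C_B = (1.74/0.0635)·ln[(1.74+0.0635·2.97)/(1.74+0.0635·1.29)] = 27.40·ln(1.929/1.822) = 1.560 mol·L⁻¹.
C_C = (C_{A0}−C_A)−C_B = 0.1208 mol·L⁻¹; S̃_{B/C} = 1.560/0.1208 = 12.9.

12.9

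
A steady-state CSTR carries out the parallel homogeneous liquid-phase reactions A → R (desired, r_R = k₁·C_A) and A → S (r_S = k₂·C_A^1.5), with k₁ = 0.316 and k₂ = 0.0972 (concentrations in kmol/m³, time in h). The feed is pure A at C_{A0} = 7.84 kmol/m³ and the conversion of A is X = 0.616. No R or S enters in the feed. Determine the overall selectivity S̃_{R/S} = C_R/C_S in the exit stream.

1.87

Exit C_A = C_{A0}(1−X) = 7.84×0.384 = 3.011 kmol/m³.
In a CSTR the entire volume is at exit conditions, so r_R = 0.316×3.011 = 0.9513 and r_S = 0.0972×3.011^1.5 = 0.5077.
Overall selectivity = C_R/C_S = r_Rτ/(r_Sτ) = r_R/r_S = 1.87.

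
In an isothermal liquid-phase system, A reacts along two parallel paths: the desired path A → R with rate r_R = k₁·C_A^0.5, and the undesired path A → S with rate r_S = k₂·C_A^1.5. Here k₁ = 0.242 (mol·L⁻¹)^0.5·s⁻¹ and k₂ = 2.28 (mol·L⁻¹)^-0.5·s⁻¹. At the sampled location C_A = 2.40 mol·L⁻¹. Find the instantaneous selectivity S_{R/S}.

S_{R/S} = r_R/r_S = (k₁·C_A^0.5)/(k₂·C_A^1.5) = (k₁/k₂)·C_A⁻¹.
= (0.242×2.400^0.5) / (2.28×2.400^1.5) = 0.3749/8.477 = 0.0442.

0.0442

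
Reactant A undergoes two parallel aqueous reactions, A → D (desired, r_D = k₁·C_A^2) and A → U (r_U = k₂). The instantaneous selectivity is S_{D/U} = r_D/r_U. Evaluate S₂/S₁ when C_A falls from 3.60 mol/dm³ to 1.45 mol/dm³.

0.162

S_{D/U} = (k₁/k₂)·C_A^2, so S₂/S₁ = (C_{A,2}/C_{A,1})^2.
= (1.45/3.60)^2 = (0.4028)^2 = 0.162.
Selectivity toward D falls as C_A falls — high-concentration operation is favoured.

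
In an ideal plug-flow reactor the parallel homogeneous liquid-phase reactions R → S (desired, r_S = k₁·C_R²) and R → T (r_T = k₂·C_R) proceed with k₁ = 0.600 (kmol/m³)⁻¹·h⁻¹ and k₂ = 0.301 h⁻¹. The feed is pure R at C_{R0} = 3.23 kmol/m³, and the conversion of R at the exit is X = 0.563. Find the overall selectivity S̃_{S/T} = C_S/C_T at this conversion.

C_R = C_{R0}(1−X) = 1.412 kmol/m³.
Along a PFR/batch, dC_T/dC_R = −r_T/(r_S+r_T) = −k₂/(k₂+k₁·C_R).
Integrating from C_{R0} to C_R: C_T = (0.301/0.600)·ln[(0.301+0.600·3.23)/(0.301+0.600·1.41)] = 0.5017·ln(2.239/1.148) = 0.3352 kmol/m³.
Then C_S = (C_{R0}−C_R) − C_T = 1.818 − 0.3352 = 1.483 kmol/m³.
S̃_{S/T} = C_S/C_T = 1.483/0.3352 = 4.43.

4.43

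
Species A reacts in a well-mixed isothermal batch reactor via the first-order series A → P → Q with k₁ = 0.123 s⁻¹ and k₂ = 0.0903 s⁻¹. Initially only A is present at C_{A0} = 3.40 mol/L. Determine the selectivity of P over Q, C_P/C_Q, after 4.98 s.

Solving the coupled first-order balances gives C_P(t) = [k₁/(k₂−k₁)]·C_{A0}·(e^(−k₁t) − e^(−k₂t)).
e^(−k₁t) = e^(−0.123×4.98) = e^(−0.6125) = 0.5420; e^(−k₂t) = e^(−0.4497) = 0.6378.
C_P = 0.123×3.40/(0.0903−0.123) × (0.5420−0.6378) = (-12.79)×(-0.09585) = 1.226 mol/L.
C_A = C_{A0}e^(−k₁t) = 1.843 mol/L, so C_Q = C_{A0}−C_A−C_P = 0.3315 mol/L; C_P/C_Q = 3.70.

3.70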